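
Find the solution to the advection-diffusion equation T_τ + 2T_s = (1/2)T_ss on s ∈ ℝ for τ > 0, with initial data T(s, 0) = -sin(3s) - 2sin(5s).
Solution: Moving frame: η = s - 2τ, σ = τ, T = u(η,σ), so T_τ = u_σ - 2u_η and T_ss = u_ηη.
Hence T_τ + 2T_s = u_σ and the PDE becomes the heat equation u_σ = (1/2)u_ηη on η ∈ ℝ.
Initial data: u(η,0) = T(η,0) = -sin(3η) - 2sin(5η). Each mode sin(nη) decays as exp(-n²σ/2) on ℝ, so u(η,σ) = Σ c_n exp(-n²σ/2) sin(nη) with c_3=-1, c_5=-2: u(η,σ) = -exp(-9σ/2)sin(3η) - 2exp(-25σ/2)sin(5η).
Substituting back: T(s,τ) = u(s - 2τ, τ).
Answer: T(s, τ) = -exp(-9τ/2)sin(3s - 6τ) - 2exp(-25τ/2)sin(5s - 10τ)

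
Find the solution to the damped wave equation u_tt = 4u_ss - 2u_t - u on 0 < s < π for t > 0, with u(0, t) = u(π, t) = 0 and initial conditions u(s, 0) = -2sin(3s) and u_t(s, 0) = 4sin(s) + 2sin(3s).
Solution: Substitute u = exp(-t)w, i.e. w = exp(t)u.
By the product rule, u_t = exp(-t)(w_t - w), u_tt = exp(-t)(w_tt - 2w_t + w), u_ss = exp(-t)w_ss.
Substituting into the PDE and dividing by exp(-t): w_tt - 2w_t + w = 4w_ss - 2(w_t - w) - w.
The lower-order terms cancel, leaving the standard wave equation w_tt = 4w_ss.
Initial data for w: w(s,0) = u(s,0) = -2sin(3s); w_t(s,0) = u_t(s,0) + u(s,0) = 4sin(s). The boundary conditions carry over: w(0,t) = w(π,t) = 0.
Solve for w:
  Using separation of variables w = X(s)T(t):
  Eigenfunctions: sin(ns), n = 1, 2, 3, ...
  General solution: w(s, t) = Σ [A_n cos(2n t) + B_n sin(2n t)] sin(ns)
  From w(s,0) = -2sin(3s): A_3=-2. From w_t(s,0) = 4sin(s), using w_t(s,0) = Σ ω_n B_n sin(ns) with ω_n = 2n: B_1 = 4/2 = 2.
Hence w(s,t) = 2sin(s)sin(2t) - 2sin(3s)cos(6t).
Transform back: u(s,t) = exp(-t)w(s,t).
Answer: u(s, t) = 2exp(-t)sin(s)sin(2t) - 2exp(-t)sin(3s)cos(6t)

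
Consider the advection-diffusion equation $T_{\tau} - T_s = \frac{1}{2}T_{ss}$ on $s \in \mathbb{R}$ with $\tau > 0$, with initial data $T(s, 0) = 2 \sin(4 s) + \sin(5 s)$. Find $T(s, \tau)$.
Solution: Change to a moving frame: let $\eta = s + \tau$, $\sigma = \tau$ and write $T(s,\tau) = u(\eta,\sigma)$.
By the chain rule $T_{\tau} = u_{\sigma} + u_{\eta}$, $T_s = u_{\eta}$, $T_{ss} = u_{\eta\eta}$.
Then $T_{\tau} - T_s = u_{\sigma}$: the advection term cancels and the PDE becomes the heat equation $u_{\sigma} = \frac{1}{2}u_{\eta\eta}$ on $\eta \in \mathbb{R}$.
Initial data: $u(\eta,0) = T(\eta,0) = 2 \sin(4 \eta) + \sin(5 \eta)$.
On $\eta \in \mathbb{R}$ each mode satisfies $(\sin(n\eta))'' = -n^2 \sin(n\eta)$, so $e^{-n^2\sigma/2} \sin(n\eta)$ solves the heat equation; by superposition $u(\eta,\sigma) = \sum c_n e^{-n^2\sigma/2} \sin(n\eta)$.
Reading off the coefficients: $c_4=2, c_5=1$, so $u(\eta,\sigma) = 2 e^{-8 \sigma} \sin(4 \eta) + e^{-25 \sigma/2} \sin(5 \eta)$.
Substituting back $\eta = s + \tau$, $\sigma = \tau$: $T(s,\tau) = u(s + \tau, \tau)$.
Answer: $T(s, \tau) = 2 e^{-8 \tau} \sin(4 \tau + 4 s) + e^{-25 \tau/2} \sin(5 \tau + 5 s)$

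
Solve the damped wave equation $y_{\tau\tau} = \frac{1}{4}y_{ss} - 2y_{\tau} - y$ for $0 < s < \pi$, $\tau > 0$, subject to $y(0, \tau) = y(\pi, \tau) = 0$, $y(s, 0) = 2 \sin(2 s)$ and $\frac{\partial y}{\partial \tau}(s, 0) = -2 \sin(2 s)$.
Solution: Substitute $y = e^{-\tau}u$.
Then $y_{\tau} = e^{-\tau}(u_{\tau} - u)$, $y_{\tau\tau} = e^{-\tau}(u_{\tau\tau} - 2u_{\tau} + u)$, $y_{ss} = e^{-\tau}u_{ss}$; substituting and dividing by $e^{-\tau}$, the lower-order terms cancel: $u_{\tau\tau} = \frac{1}{4}u_{ss}$ (standard wave equation).
Data for $u$: $u(s,0) = y(s,0) = 2 \sin(2 s)$; $u_{\tau}(s,0) = y_{\tau}(s,0) + y(s,0) = 0$. The boundary conditions carry over: $u(0,\tau) = u(\pi,\tau) = 0$.
Separating variables: $u = \sum [A_n \cos(\omega_n \tau) + B_n \sin(\omega_n \tau)] \sin(ns)$, $\omega_n = n/2$. From ICs: $A_2=2$.
So $u(s,\tau) = 2 \sin(2 s) \cos(\tau)$, and $y(s,\tau) = e^{-\tau}u(s,\tau)$.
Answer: $y(s, \tau) = 2 e^{-\tau} \sin(2 s) \cos(\tau)$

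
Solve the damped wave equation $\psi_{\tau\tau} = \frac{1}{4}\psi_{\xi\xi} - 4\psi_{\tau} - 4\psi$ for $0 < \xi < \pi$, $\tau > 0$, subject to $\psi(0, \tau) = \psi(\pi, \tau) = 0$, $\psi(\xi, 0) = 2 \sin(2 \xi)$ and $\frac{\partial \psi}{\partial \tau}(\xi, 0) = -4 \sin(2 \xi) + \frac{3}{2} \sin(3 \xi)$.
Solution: Substitute $\psi = e^{-2\tau}u$.
Then $\psi_{\tau} = e^{-2\tau}(u_{\tau} - 2u)$, $\psi_{\tau\tau} = e^{-2\tau}(u_{\tau\tau} - 4u_{\tau} + 4u)$, $\psi_{\xi\xi} = e^{-2\tau}u_{\xi\xi}$; substituting and dividing by $e^{-2\tau}$, the lower-order terms cancel: $u_{\tau\tau} = \frac{1}{4}u_{\xi\xi}$ (standard wave equation).
Data for $u$: $u(\xi,0) = \psi(\xi,0) = 2 \sin(2 \xi)$; $u_{\tau}(\xi,0) = \psi_{\tau}(\xi,0) + 2\psi(\xi,0) = \frac{3}{2} \sin(3 \xi)$. The boundary conditions carry over: $u(0,\tau) = u(\pi,\tau) = 0$.
Separating variables: $u = \sum [A_n \cos(\omega_n \tau) + B_n \sin(\omega_n \tau)] \sin(n\xi)$, $\omega_n = n/2$. From ICs ($B_n$ = velocity coefficient / $\omega_n$): $A_2=2, B_3=1$.
So $u(\xi,\tau) = 2 \sin(2 \xi) \cos(\tau) + \sin(3 \xi) \sin(3 \tau/2)$, and $\psi(\xi,\tau) = e^{-2\tau}u(\xi,\tau)$.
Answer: $\psi(\xi, \tau) = e^{-2 \tau} \sin(3 \tau/2) \sin(3 \xi) + 2 e^{-2 \tau} \sin(2 \xi) \cos(\tau)$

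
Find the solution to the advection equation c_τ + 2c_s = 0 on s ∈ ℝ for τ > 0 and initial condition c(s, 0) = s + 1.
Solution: By characteristics (ds/dτ = 2), c(s,τ) = f(s - 2τ) with f = c(·, 0).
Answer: c(s, τ) = s - 2τ + 1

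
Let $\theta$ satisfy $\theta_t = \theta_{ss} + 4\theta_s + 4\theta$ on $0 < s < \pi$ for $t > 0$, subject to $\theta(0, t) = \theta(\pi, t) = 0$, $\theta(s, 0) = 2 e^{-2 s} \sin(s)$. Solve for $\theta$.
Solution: Substitute $\theta = e^{-2s}u$, i.e. $u = e^{2s}\theta$.
By the product rule, $\theta_s = e^{-2s}(u_s - 2u)$, $\theta_{ss} = e^{-2s}(u_{ss} - 4u_s + 4u)$, $\theta_t = e^{-2s}u_t$.
Substituting into the PDE and dividing by $e^{-2s}$: $u_t = (u_{ss} - 4u_s + 4u) + 4(u_s - 2u) + 4u$.
The lower-order terms cancel, leaving the standard heat equation $u_t = u_{ss}$.
Initial data for $u$: $u(s,0) = e^{2s}\theta(s,0) = 2 \sin(s)$. The boundary conditions carry over: $u(0,t) = u(\pi,t) = 0$.
Solve for $u$:
  Using separation of variables $u = X(s)G(t)$:
  Eigenfunctions: $\sin(ns)$, $n = 1, 2, 3, \ldots$
  General solution: $u(s, t) = \sum c_n \sin(ns) e^{-n^2 t}$
  Matching $u(s,0) = 2 \sin(s)$ term by term: $c_1=2$.
Hence $u(s,t) = 2 e^{-t} \sin(s)$.
Transform back: $\theta(s,t) = e^{-2s}u(s,t)$.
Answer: $\theta(s, t) = 2 e^{-2 s} e^{-t} \sin(s)$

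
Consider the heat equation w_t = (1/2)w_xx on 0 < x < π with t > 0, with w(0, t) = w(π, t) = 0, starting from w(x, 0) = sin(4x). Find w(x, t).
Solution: Separating variables: w = Σ c_n exp(-n²t/2) sin(nx). From w(x,0) = sin(4x): c_4=1.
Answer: w(x, t) = exp(-8t)sin(4x)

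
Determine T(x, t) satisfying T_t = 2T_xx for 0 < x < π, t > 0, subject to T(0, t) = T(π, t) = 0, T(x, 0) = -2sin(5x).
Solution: Using separation of variables T = X(x)G(t):
Eigenfunctions: sin(nx), n = 1, 2, 3, ...
General solution: T(x, t) = Σ c_n sin(nx) exp(-2n² t)
Matching T(x,0) = -2sin(5x) term by term: c_5=-2.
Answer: T(x, t) = -2exp(-50t)sin(5x)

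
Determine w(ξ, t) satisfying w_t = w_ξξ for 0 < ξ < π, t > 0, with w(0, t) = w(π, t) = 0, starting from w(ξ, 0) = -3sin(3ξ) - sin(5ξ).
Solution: Using separation of variables w = X(ξ)T(t):
Eigenfunctions: sin(nξ), n = 1, 2, 3, ...
General solution: w(ξ, t) = Σ c_n sin(nξ) exp(-n² t)
Matching w(ξ,0) = -3sin(3ξ) - sin(5ξ) term by term: c_3=-3, c_5=-1.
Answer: w(ξ, t) = -3exp(-9t)sin(3ξ) - exp(-25t)sin(5ξ)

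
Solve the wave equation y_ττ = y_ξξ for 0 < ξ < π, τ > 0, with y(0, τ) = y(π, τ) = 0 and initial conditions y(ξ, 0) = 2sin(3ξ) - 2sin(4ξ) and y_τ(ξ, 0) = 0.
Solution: Separating variables: y = Σ [A_n cos(ω_n τ) + B_n sin(ω_n τ)] sin(nξ), ω_n = n. From ICs: A_3=2, A_4=-2.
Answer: y(ξ, τ) = 2sin(3ξ)cos(3τ) - 2sin(4ξ)cos(4τ)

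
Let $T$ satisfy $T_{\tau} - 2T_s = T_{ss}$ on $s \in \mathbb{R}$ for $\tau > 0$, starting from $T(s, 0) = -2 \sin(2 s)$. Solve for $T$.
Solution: Change to a moving frame: let $\eta = s + 2\tau$, $\sigma = \tau$ and write $T(s,\tau) = u(\eta,\sigma)$.
By the chain rule $T_{\tau} = u_{\sigma} + 2u_{\eta}$, $T_s = u_{\eta}$, $T_{ss} = u_{\eta\eta}$.
Then $T_{\tau} - 2T_s = u_{\sigma}$: the advection term cancels and the PDE becomes the heat equation $u_{\sigma} = u_{\eta\eta}$ on $\eta \in \mathbb{R}$.
Initial data: $u(\eta,0) = T(\eta,0) = -2 \sin(2 \eta)$.
On $\eta \in \mathbb{R}$ each mode satisfies $(\sin(n\eta))'' = -n^2 \sin(n\eta)$, so $e^{-n^2\sigma} \sin(n\eta)$ solves the heat equation; by superposition $u(\eta,\sigma) = \sum c_n e^{-n^2\sigma} \sin(n\eta)$.
Reading off the coefficients: $c_2=-2$, so $u(\eta,\sigma) = -2 e^{-4 \sigma} \sin(2 \eta)$.
Substituting back $\eta = s + 2\tau$, $\sigma = \tau$: $T(s,\tau) = u(s + 2\tau, \tau)$.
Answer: $T(s, \tau) = -2 e^{-4 \tau} \sin(4 \tau + 2 s)$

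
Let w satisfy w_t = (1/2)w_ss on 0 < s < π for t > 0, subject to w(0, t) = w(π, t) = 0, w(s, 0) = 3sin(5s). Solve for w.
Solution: Using separation of variables w = X(s)T(t):
Eigenfunctions: sin(ns), n = 1, 2, 3, ...
General solution: w(s, t) = Σ c_n sin(ns) exp(-n² t/2)
Matching w(s,0) = 3sin(5s) term by term: c_5=3.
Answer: w(s, t) = 3exp(-25t/2)sin(5s)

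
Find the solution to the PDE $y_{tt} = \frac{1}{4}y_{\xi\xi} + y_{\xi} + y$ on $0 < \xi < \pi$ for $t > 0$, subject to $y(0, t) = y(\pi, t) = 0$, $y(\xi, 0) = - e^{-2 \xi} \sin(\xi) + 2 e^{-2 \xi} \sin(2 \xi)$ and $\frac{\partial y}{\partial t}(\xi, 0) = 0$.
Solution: Substitute $y = e^{-2\xi}u$.
Then $y_{\xi} = e^{-2\xi}(u_{\xi} - 2u)$, $y_{\xi\xi} = e^{-2\xi}(u_{\xi\xi} - 4u_{\xi} + 4u)$, $y_{tt} = e^{-2\xi}u_{tt}$; substituting and dividing by $e^{-2\xi}$, the lower-order terms cancel: $u_{tt} = \frac{1}{4}u_{\xi\xi}$ (standard wave equation).
Data for $u$: $u(\xi,0) = e^{2\xi}y(\xi,0) = - \sin(\xi) + 2 \sin(2 \xi)$; $u_t(\xi,0) = e^{2\xi}y_t(\xi,0) = 0$. The boundary conditions carry over: $u(0,t) = u(\pi,t) = 0$.
Separating variables: $u = \sum [A_n \cos(\omega_n t) + B_n \sin(\omega_n t)] \sin(n\xi)$, $\omega_n = n/2$. From ICs: $A_1=-1, A_2=2$.
So $u(\xi,t) = - \sin(\xi) \cos(t/2) + 2 \sin(2 \xi) \cos(t)$, and $y(\xi,t) = e^{-2\xi}u(\xi,t)$.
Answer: $y(\xi, t) = - e^{-2 \xi} \sin(\xi) \cos(t/2) + 2 e^{-2 \xi} \sin(2 \xi) \cos(t)$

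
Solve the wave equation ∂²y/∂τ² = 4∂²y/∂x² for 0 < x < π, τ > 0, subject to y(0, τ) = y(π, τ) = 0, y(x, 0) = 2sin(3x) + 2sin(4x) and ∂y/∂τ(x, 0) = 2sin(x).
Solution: Separating variables: y = Σ [A_n cos(ω_n τ) + B_n sin(ω_n τ)] sin(nx), ω_n = 2n. From ICs (B_n = velocity coefficient / ω_n): A_3=2, A_4=2, B_1=1.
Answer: y(x, τ) = sin(x)sin(2τ) + 2sin(3x)cos(6τ) + 2sin(4x)cos(8τ)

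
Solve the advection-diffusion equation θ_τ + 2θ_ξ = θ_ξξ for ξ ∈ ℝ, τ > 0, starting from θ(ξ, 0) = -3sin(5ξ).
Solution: Change to a moving frame: let η = ξ - 2τ, σ = τ and write θ(ξ,τ) = u(η,σ).
By the chain rule θ_τ = u_σ - 2u_η, θ_ξ = u_η, θ_ξξ = u_ηη.
Then θ_τ + 2θ_ξ = u_σ: the advection term cancels and the PDE becomes the heat equation u_σ = u_ηη on η ∈ ℝ.
Initial data: u(η,0) = θ(η,0) = -3sin(5η).
On η ∈ ℝ each mode satisfies (sin(nη))″ = -n² sin(nη), so exp(-n²σ) sin(nη) solves the heat equation; by superposition u(η,σ) = Σ c_n exp(-n²σ) sin(nη).
Reading off the coefficients: c_5=-3, so u(η,σ) = -3exp(-25σ)sin(5η).
Substituting back η = ξ - 2τ, σ = τ: θ(ξ,τ) = u(ξ - 2τ, τ).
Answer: θ(ξ, τ) = -3exp(-25τ)sin(5ξ - 10τ)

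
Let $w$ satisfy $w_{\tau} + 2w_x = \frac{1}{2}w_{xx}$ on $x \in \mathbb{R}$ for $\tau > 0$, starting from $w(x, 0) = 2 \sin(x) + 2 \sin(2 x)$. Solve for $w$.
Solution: Moving frame: $\eta = x - 2\tau$, $\sigma = \tau$, $w = u(\eta,\sigma)$, so $w_{\tau} = u_{\sigma} - 2u_{\eta}$ and $w_{xx} = u_{\eta\eta}$.
Hence $w_{\tau} + 2w_x = u_{\sigma}$ and the PDE becomes the heat equation $u_{\sigma} = \frac{1}{2}u_{\eta\eta}$ on $\eta \in \mathbb{R}$.
Initial data: $u(\eta,0) = w(\eta,0) = 2 \sin(\eta) + 2 \sin(2 \eta)$. Each mode $\sin(n\eta)$ decays as $e^{-n^2\sigma/2}$ on $\mathbb{R}$, so $u(\eta,\sigma) = \sum c_n e^{-n^2\sigma/2} \sin(n\eta)$ with $c_1=2, c_2=2$: $u(\eta,\sigma) = 2 e^{-2 \sigma} \sin(2 \eta) + 2 e^{-\sigma/2} \sin(\eta)$.
Substituting back: $w(x,\tau) = u(x - 2\tau, \tau)$.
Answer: $w(x, \tau) = -2 e^{-2 \tau} \sin(4 \tau - 2 x) - 2 e^{-\tau/2} \sin(2 \tau - x)$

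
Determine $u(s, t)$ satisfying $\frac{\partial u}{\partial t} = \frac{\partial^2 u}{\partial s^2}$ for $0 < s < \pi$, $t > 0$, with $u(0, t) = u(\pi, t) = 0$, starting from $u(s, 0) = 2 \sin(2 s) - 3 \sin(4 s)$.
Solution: Using separation of variables $u = X(s)T(t)$:
Eigenfunctions: $\sin(ns)$, $n = 1, 2, 3, \ldots$
General solution: $u(s, t) = \sum c_n \sin(ns) e^{-n^2 t}$
Matching $u(s,0) = 2 \sin(2 s) - 3 \sin(4 s)$ term by term: $c_2=2, c_4=-3$.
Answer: $u(s, t) = 2 e^{-4 t} \sin(2 s) - 3 e^{-16 t} \sin(4 s)$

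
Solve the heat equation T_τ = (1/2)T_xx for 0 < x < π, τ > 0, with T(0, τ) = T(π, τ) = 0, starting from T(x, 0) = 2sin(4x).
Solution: Using separation of variables T = X(x)G(τ):
Eigenfunctions: sin(nx), n = 1, 2, 3, ...
General solution: T(x, τ) = Σ c_n sin(nx) exp(-n² τ/2)
Matching T(x,0) = 2sin(4x) term by term: c_4=2.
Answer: T(x, τ) = 2exp(-8τ)sin(4x)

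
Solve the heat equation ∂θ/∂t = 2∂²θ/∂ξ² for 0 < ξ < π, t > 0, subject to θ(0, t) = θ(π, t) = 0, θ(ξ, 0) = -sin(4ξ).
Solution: Separating variables: θ = Σ c_n exp(-2n²t) sin(nξ). From θ(ξ,0) = -sin(4ξ): c_4=-1.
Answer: θ(ξ, t) = -exp(-32t)sin(4ξ)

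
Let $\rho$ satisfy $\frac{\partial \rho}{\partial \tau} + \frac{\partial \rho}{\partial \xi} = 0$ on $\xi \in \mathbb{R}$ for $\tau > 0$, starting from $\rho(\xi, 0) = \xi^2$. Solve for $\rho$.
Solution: By method of characteristics (waves move right with speed 1):
Along characteristics $\xi - \tau =$ const, $\rho$ is constant, so $\rho(\xi,\tau) = f(\xi - \tau)$ with $f = \rho( \cdot , 0)$.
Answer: $\rho(\xi, \tau) = \tau^2 - 2 \tau \xi + \xi^2$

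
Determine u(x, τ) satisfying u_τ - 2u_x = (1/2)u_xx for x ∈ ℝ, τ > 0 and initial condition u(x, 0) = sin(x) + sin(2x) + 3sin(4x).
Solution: Change to a moving frame: let η = x + 2τ, σ = τ and write u(x,τ) = w(η,σ).
By the chain rule u_τ = w_σ + 2w_η, u_x = w_η, u_xx = w_ηη.
Then u_τ - 2u_x = w_σ: the advection term cancels and the PDE becomes the heat equation w_σ = (1/2)w_ηη on η ∈ ℝ.
Initial data: w(η,0) = u(η,0) = sin(η) + sin(2η) + 3sin(4η).
On η ∈ ℝ each mode satisfies (sin(nη))″ = -n² sin(nη), so exp(-n²σ/2) sin(nη) solves the heat equation; by superposition w(η,σ) = Σ c_n exp(-n²σ/2) sin(nη).
Reading off the coefficients: c_1=1, c_2=1, c_4=3, so w(η,σ) = exp(-2σ)sin(2η) + 3exp(-8σ)sin(4η) + exp(-σ/2)sin(η).
Substituting back η = x + 2τ, σ = τ: u(x,τ) = w(x + 2τ, τ).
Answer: u(x, τ) = exp(-2τ)sin(2x + 4τ) + 3exp(-8τ)sin(4x + 8τ) + exp(-τ/2)sin(x + 2τ)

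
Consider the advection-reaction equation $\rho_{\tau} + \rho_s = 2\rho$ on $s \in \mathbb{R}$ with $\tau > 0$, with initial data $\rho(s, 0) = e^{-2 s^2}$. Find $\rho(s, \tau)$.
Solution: Substitute $\rho = e^{2\tau}u$, i.e. $u = e^{-2\tau}\rho$.
By the product rule, $\rho_{\tau} = e^{2\tau}(u_{\tau} + 2u)$, $\rho_s = e^{2\tau}u_s$.
Substituting into the PDE and dividing by $e^{2\tau}$: $u_{\tau} + 2u + u_s = 2u$.
The lower-order terms cancel, leaving the standard advection equation $u_{\tau} + u_s = 0$.
Initial data for $u$: $u(s,0) = \rho(s,0) = e^{-2 s^2}$.
Solve for $u$:
  By method of characteristics (waves move right with speed 1):
  Along characteristics $s - \tau =$ const, $u$ is constant, so $u(s,\tau) = f(s - \tau)$ with $f = u( \cdot , 0)$.
Hence $u(s,\tau) = e^{-2 (s - \tau)^2}$.
Transform back: $\rho(s,\tau) = e^{2\tau}u(s,\tau)$.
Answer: $\rho(s, \tau) = e^{2 \tau} e^{-2 (-\tau + s)^2}$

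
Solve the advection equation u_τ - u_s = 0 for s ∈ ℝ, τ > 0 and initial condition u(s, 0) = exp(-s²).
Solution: By method of characteristics (waves move left with speed 1):
Along characteristics s + τ = const, u is constant, so u(s,τ) = f(s + τ) with f = u(·, 0).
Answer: u(s, τ) = exp(-(s + τ)²)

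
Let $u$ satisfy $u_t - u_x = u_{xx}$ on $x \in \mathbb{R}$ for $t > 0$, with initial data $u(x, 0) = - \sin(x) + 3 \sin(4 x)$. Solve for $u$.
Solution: Change to a moving frame: let $\eta = x + t$, $\sigma = t$ and write $u(x,t) = w(\eta,\sigma)$.
By the chain rule $u_t = w_{\sigma} + w_{\eta}$, $u_x = w_{\eta}$, $u_{xx} = w_{\eta\eta}$.
Then $u_t - u_x = w_{\sigma}$: the advection term cancels and the PDE becomes the heat equation $w_{\sigma} = w_{\eta\eta}$ on $\eta \in \mathbb{R}$.
Initial data: $w(\eta,0) = u(\eta,0) = - \sin(\eta) + 3 \sin(4 \eta)$.
On $\eta \in \mathbb{R}$ each mode satisfies $(\sin(n\eta))'' = -n^2 \sin(n\eta)$, so $e^{-n^2\sigma} \sin(n\eta)$ solves the heat equation; by superposition $w(\eta,\sigma) = \sum c_n e^{-n^2\sigma} \sin(n\eta)$.
Reading off the coefficients: $c_1=-1, c_4=3$, so $w(\eta,\sigma) = - e^{-\sigma} \sin(\eta) + 3 e^{-16 \sigma} \sin(4 \eta)$.
Substituting back $\eta = x + t$, $\sigma = t$: $u(x,t) = w(x + t, t)$.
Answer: $u(x, t) = - e^{-t} \sin(t + x) + 3 e^{-16 t} \sin(4 t + 4 x)$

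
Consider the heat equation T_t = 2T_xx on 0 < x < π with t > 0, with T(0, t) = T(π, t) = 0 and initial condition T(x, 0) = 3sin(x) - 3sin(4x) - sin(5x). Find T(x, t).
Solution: Using separation of variables T = X(x)G(t):
Eigenfunctions: sin(nx), n = 1, 2, 3, ...
General solution: T(x, t) = Σ c_n sin(nx) exp(-2n² t)
Matching T(x,0) = 3sin(x) - 3sin(4x) - sin(5x) term by term: c_1=3, c_4=-3, c_5=-1.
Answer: T(x, t) = 3exp(-2t)sin(x) - 3exp(-32t)sin(4x) - exp(-50t)sin(5x)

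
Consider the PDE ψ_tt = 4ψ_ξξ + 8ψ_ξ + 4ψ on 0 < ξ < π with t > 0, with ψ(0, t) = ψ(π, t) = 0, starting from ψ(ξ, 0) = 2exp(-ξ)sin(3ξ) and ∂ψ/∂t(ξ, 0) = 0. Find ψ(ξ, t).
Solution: Substitute ψ = exp(-ξ)u.
Then ψ_ξ = exp(-ξ)(u_ξ - u), ψ_ξξ = exp(-ξ)(u_ξξ - 2u_ξ + u), ψ_tt = exp(-ξ)u_tt; substituting and dividing by exp(-ξ), the lower-order terms cancel: u_tt = 4u_ξξ (standard wave equation).
Data for u: u(ξ,0) = exp(ξ)ψ(ξ,0) = 2sin(3ξ); u_t(ξ,0) = exp(ξ)ψ_t(ξ,0) = 0. The boundary conditions carry over: u(0,t) = u(π,t) = 0.
Separating variables: u = Σ [A_n cos(ω_n t) + B_n sin(ω_n t)] sin(nξ), ω_n = 2n. From ICs: A_3=2.
So u(ξ,t) = 2sin(3ξ)cos(6t), and ψ(ξ,t) = exp(-ξ)u(ξ,t).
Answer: ψ(ξ, t) = 2exp(-ξ)sin(3ξ)cos(6t)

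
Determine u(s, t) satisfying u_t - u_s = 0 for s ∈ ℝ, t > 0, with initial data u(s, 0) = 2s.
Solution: By characteristics (ds/dt = -1), u(s,t) = f(s + t) with f = u(·, 0).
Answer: u(s, t) = 2s + 2t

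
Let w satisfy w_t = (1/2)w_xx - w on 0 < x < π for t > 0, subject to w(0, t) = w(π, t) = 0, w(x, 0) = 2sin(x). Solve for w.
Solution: Substitute w = exp(-t)u, i.e. u = exp(t)w.
By the product rule, w_t = exp(-t)(u_t - u), w_xx = exp(-t)u_xx.
Substituting into the PDE and dividing by exp(-t): u_t - u = (1/2)u_xx - u.
The lower-order terms cancel, leaving the standard heat equation u_t = (1/2)u_xx.
Initial data for u: u(x,0) = w(x,0) = 2sin(x). The boundary conditions carry over: u(0,t) = u(π,t) = 0.
Solve for u:
  Using separation of variables u = X(x)T(t):
  Eigenfunctions: sin(nx), n = 1, 2, 3, ...
  General solution: u(x, t) = Σ c_n sin(nx) exp(-n² t/2)
  Matching u(x,0) = 2sin(x) term by term: c_1=2.
Hence u(x,t) = 2exp(-t/2)sin(x).
Transform back: w(x,t) = exp(-t)u(x,t).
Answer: w(x, t) = 2exp(-3t/2)sin(x)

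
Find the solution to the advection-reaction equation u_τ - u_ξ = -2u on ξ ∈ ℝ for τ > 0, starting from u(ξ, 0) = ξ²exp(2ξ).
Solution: Substitute u = exp(2ξ)w, i.e. w = exp(-2ξ)u.
By the product rule, u_ξ = exp(2ξ)(w_ξ + 2w), u_τ = exp(2ξ)w_τ.
Substituting into the PDE and dividing by exp(2ξ): w_τ - (w_ξ + 2w) = -2w.
The lower-order terms cancel, leaving the standard advection equation w_τ - w_ξ = 0.
Initial data for w: w(ξ,0) = exp(-2ξ)u(ξ,0) = ξ².
Solve for w:
  By method of characteristics (waves move left with speed 1):
  Along characteristics ξ + τ = const, w is constant, so w(ξ,τ) = f(ξ + τ) with f = w(·, 0).
Hence w(ξ,τ) = ξ² + 2ξτ + τ².
Transform back: u(ξ,τ) = exp(2ξ)w(ξ,τ).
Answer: u(ξ, τ) = ξ²exp(2ξ) + 2ξτexp(2ξ) + τ²exp(2ξ)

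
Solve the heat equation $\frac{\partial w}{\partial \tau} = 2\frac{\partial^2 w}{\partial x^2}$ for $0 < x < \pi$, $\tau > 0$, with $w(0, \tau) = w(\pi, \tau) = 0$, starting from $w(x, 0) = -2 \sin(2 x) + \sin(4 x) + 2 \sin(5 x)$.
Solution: Separating variables: $w = \sum c_n e^{-2n^2\tau} \sin(nx)$. From $w(x,0) = -2 \sin(2 x) + \sin(4 x) + 2 \sin(5 x)$: $c_2=-2, c_4=1, c_5=2$.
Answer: $w(x, \tau) = -2 e^{-8 \tau} \sin(2 x) + e^{-32 \tau} \sin(4 x) + 2 e^{-50 \tau} \sin(5 x)$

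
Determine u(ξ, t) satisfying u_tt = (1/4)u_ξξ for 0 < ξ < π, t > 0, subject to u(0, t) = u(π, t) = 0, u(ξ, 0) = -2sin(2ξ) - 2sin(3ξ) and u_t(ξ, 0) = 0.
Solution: Separating variables: u = Σ [A_n cos(ω_n t) + B_n sin(ω_n t)] sin(nξ), ω_n = n/2. From ICs: A_2=-2, A_3=-2.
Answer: u(ξ, t) = -2sin(2ξ)cos(t) - 2sin(3ξ)cos(3t/2)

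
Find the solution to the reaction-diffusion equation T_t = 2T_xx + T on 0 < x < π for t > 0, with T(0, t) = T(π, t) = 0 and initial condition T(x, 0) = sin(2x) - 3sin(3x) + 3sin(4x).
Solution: Substitute T = exp(t)u.
Then T_t = exp(t)(u_t + u), T_xx = exp(t)u_xx; substituting and dividing by exp(t), the lower-order terms cancel: u_t = 2u_xx (standard heat equation).
Data for u: u(x,0) = T(x,0) = sin(2x) - 3sin(3x) + 3sin(4x). The boundary conditions carry over: u(0,t) = u(π,t) = 0.
Separating variables: u = Σ c_n exp(-2n²t) sin(nx). From u(x,0) = sin(2x) - 3sin(3x) + 3sin(4x): c_2=1, c_3=-3, c_4=3.
So u(x,t) = exp(-8t)sin(2x) - 3exp(-18t)sin(3x) + 3exp(-32t)sin(4x), and T(x,t) = exp(t)u(x,t).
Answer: T(x, t) = exp(-7t)sin(2x) - 3exp(-17t)sin(3x) + 3exp(-31t)sin(4x)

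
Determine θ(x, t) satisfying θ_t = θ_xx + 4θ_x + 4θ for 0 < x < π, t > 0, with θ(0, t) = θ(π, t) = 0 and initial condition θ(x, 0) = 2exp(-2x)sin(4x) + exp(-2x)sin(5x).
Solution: Substitute θ = exp(-2x)u.
Then θ_x = exp(-2x)(u_x - 2u), θ_xx = exp(-2x)(u_xx - 4u_x + 4u), θ_t = exp(-2x)u_t; substituting and dividing by exp(-2x), the lower-order terms cancel: u_t = u_xx (standard heat equation).
Data for u: u(x,0) = exp(2x)θ(x,0) = 2sin(4x) + sin(5x). The boundary conditions carry over: u(0,t) = u(π,t) = 0.
Separating variables: u = Σ c_n exp(-n²t) sin(nx). From u(x,0) = 2sin(4x) + sin(5x): c_4=2, c_5=1.
So u(x,t) = 2exp(-16t)sin(4x) + exp(-25t)sin(5x), and θ(x,t) = exp(-2x)u(x,t).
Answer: θ(x, t) = 2exp(-16t)exp(-2x)sin(4x) + exp(-25t)exp(-2x)sin(5x)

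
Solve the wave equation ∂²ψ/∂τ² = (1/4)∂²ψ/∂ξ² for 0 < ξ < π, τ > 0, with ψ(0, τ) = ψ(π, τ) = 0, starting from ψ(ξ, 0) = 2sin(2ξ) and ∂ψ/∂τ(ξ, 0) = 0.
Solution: Using separation of variables ψ = X(ξ)T(τ):
Eigenfunctions: sin(nξ), n = 1, 2, 3, ...
General solution: ψ(ξ, τ) = Σ [A_n cos(n τ/2) + B_n sin(n τ/2)] sin(nξ)
From ψ(ξ,0) = 2sin(2ξ): A_2=2. From ψ_τ(ξ,0) = 0: all B_n = 0.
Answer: ψ(ξ, τ) = 2sin(2ξ)cos(τ)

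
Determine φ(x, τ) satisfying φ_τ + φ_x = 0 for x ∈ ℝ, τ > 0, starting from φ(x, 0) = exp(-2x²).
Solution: By characteristics (dx/dτ = 1), φ(x,τ) = f(x - τ) with f = φ(·, 0).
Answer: φ(x, τ) = exp(-2(x - τ)²)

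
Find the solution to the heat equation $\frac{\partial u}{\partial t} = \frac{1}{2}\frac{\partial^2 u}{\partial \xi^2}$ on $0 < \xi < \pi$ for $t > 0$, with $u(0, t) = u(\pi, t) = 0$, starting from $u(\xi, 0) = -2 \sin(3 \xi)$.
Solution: Separating variables: $u = \sum c_n e^{-n^2t/2} \sin(n\xi)$. From $u(\xi,0) = -2 \sin(3 \xi)$: $c_3=-2$.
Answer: $u(\xi, t) = -2 e^{-9 t/2} \sin(3 \xi)$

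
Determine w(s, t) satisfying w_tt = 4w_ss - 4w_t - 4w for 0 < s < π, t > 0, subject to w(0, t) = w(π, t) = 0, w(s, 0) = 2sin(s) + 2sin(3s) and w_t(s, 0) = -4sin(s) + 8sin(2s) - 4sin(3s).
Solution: Substitute w = exp(-2t)u.
Then w_t = exp(-2t)(u_t - 2u), w_tt = exp(-2t)(u_tt - 4u_t + 4u), w_ss = exp(-2t)u_ss; substituting and dividing by exp(-2t), the lower-order terms cancel: u_tt = 4u_ss (standard wave equation).
Data for u: u(s,0) = w(s,0) = 2sin(s) + 2sin(3s); u_t(s,0) = w_t(s,0) + 2w(s,0) = 8sin(2s). The boundary conditions carry over: u(0,t) = u(π,t) = 0.
Separating variables: u = Σ [A_n cos(ω_n t) + B_n sin(ω_n t)] sin(ns), ω_n = 2n. From ICs (B_n = velocity coefficient / ω_n): A_1=2, A_3=2, B_2=2.
So u(s,t) = 2sin(s)cos(2t) + 2sin(2s)sin(4t) + 2sin(3s)cos(6t), and w(s,t) = exp(-2t)u(s,t).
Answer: w(s, t) = 2exp(-2t)sin(s)cos(2t) + 2exp(-2t)sin(2s)sin(4t) + 2exp(-2t)sin(3s)cos(6t)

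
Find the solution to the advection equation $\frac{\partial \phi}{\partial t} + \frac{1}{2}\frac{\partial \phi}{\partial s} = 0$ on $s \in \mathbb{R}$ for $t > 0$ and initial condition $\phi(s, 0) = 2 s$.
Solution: By method of characteristics (waves move right with speed 1/2):
Along characteristics $s - \frac{1}{2}t =$ const, $\phi$ is constant, so $\phi(s,t) = f(s - \frac{1}{2}t)$ with $f = \phi( \cdot , 0)$.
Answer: $\phi(s, t) = 2 s -  t$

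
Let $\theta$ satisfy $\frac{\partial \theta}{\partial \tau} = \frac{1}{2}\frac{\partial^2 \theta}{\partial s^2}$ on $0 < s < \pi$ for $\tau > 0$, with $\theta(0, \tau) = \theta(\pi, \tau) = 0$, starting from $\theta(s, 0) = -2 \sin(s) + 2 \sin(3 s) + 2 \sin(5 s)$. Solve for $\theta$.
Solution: Using separation of variables $\theta = X(s)G(\tau)$:
Eigenfunctions: $\sin(ns)$, $n = 1, 2, 3, \ldots$
General solution: $\theta(s, \tau) = \sum c_n \sin(ns) e^{-n^2 \tau/2}$
Matching $\theta(s,0) = -2 \sin(s) + 2 \sin(3 s) + 2 \sin(5 s)$ term by term: $c_1=-2, c_3=2, c_5=2$.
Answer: $\theta(s, \tau) = -2 e^{-\tau/2} \sin(s) + 2 e^{-9 \tau/2} \sin(3 s) + 2 e^{-25 \tau/2} \sin(5 s)$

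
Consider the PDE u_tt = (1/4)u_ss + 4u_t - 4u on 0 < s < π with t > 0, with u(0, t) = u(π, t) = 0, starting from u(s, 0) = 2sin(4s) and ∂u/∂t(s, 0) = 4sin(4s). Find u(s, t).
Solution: Substitute u = exp(2t)w, i.e. w = exp(-2t)u.
By the product rule, u_t = exp(2t)(w_t + 2w), u_tt = exp(2t)(w_tt + 4w_t + 4w), u_ss = exp(2t)w_ss.
Substituting into the PDE and dividing by exp(2t): w_tt + 4w_t + 4w = (1/4)w_ss + 4(w_t + 2w) - 4w.
The lower-order terms cancel, leaving the standard wave equation w_tt = (1/4)w_ss.
Initial data for w: w(s,0) = u(s,0) = 2sin(4s); w_t(s,0) = u_t(s,0) - 2u(s,0) = 0. The boundary conditions carry over: w(0,t) = w(π,t) = 0.
Solve for w:
  Using separation of variables w = X(s)T(t):
  Eigenfunctions: sin(ns), n = 1, 2, 3, ...
  General solution: w(s, t) = Σ [A_n cos(n t/2) + B_n sin(n t/2)] sin(ns)
  From w(s,0) = 2sin(4s): A_4=2. From w_t(s,0) = 0: all B_n = 0.
Hence w(s,t) = 2sin(4s)cos(2t).
Transform back: u(s,t) = exp(2t)w(s,t).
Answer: u(s, t) = 2exp(2t)sin(4s)cos(2t)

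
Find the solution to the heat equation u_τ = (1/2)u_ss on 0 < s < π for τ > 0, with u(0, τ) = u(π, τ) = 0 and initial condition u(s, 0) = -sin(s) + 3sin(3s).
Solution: Using separation of variables u = X(s)T(τ):
Eigenfunctions: sin(ns), n = 1, 2, 3, ...
General solution: u(s, τ) = Σ c_n sin(ns) exp(-n² τ/2)
Matching u(s,0) = -sin(s) + 3sin(3s) term by term: c_1=-1, c_3=3.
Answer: u(s, τ) = -exp(-τ/2)sin(s) + 3exp(-9τ/2)sin(3s)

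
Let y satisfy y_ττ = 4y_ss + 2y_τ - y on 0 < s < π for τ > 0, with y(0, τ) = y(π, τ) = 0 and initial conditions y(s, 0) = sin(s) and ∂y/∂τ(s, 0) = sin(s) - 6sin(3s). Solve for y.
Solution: Substitute y = exp(τ)u, i.e. u = exp(-τ)y.
By the product rule, y_τ = exp(τ)(u_τ + u), y_ττ = exp(τ)(u_ττ + 2u_τ + u), y_ss = exp(τ)u_ss.
Substituting into the PDE and dividing by exp(τ): u_ττ + 2u_τ + u = 4u_ss + 2(u_τ + u) - u.
The lower-order terms cancel, leaving the standard wave equation u_ττ = 4u_ss.
Initial data for u: u(s,0) = y(s,0) = sin(s); u_τ(s,0) = y_τ(s,0) - y(s,0) = -6sin(3s). The boundary conditions carry over: u(0,τ) = u(π,τ) = 0.
Solve for u:
  Using separation of variables u = X(s)T(τ):
  Eigenfunctions: sin(ns), n = 1, 2, 3, ...
  General solution: u(s, τ) = Σ [A_n cos(2n τ) + B_n sin(2n τ)] sin(ns)
  From u(s,0) = sin(s): A_1=1. From u_τ(s,0) = -6sin(3s), using u_τ(s,0) = Σ ω_n B_n sin(ns) with ω_n = 2n: B_3 = (-6)/6 = -1.
Hence u(s,τ) = sin(s)cos(2τ) - sin(3s)sin(6τ).
Transform back: y(s,τ) = exp(τ)u(s,τ).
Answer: y(s, τ) = exp(τ)sin(s)cos(2τ) - exp(τ)sin(3s)sin(6τ)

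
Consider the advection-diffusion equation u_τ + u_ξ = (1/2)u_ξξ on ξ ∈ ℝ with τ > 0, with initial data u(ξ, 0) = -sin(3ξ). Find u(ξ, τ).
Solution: Change to a moving frame: let η = ξ - τ, σ = τ and write u(ξ,τ) = w(η,σ).
By the chain rule u_τ = w_σ - w_η, u_ξ = w_η, u_ξξ = w_ηη.
Then u_τ + u_ξ = w_σ: the advection term cancels and the PDE becomes the heat equation w_σ = (1/2)w_ηη on η ∈ ℝ.
Initial data: w(η,0) = u(η,0) = -sin(3η).
On η ∈ ℝ each mode satisfies (sin(nη))″ = -n² sin(nη), so exp(-n²σ/2) sin(nη) solves the heat equation; by superposition w(η,σ) = Σ c_n exp(-n²σ/2) sin(nη).
Reading off the coefficients: c_3=-1, so w(η,σ) = -exp(-9σ/2)sin(3η).
Substituting back η = ξ - τ, σ = τ: u(ξ,τ) = w(ξ - τ, τ).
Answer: u(ξ, τ) = -exp(-9τ/2)sin(3ξ - 3τ)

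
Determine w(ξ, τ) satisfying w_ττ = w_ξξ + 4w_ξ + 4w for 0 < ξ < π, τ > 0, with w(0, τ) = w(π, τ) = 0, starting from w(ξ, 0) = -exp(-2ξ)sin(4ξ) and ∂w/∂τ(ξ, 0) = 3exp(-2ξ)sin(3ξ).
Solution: Substitute w = exp(-2ξ)u.
Then w_ξ = exp(-2ξ)(u_ξ - 2u), w_ξξ = exp(-2ξ)(u_ξξ - 4u_ξ + 4u), w_ττ = exp(-2ξ)u_ττ; substituting and dividing by exp(-2ξ), the lower-order terms cancel: u_ττ = u_ξξ (standard wave equation).
Data for u: u(ξ,0) = exp(2ξ)w(ξ,0) = -sin(4ξ); u_τ(ξ,0) = exp(2ξ)w_τ(ξ,0) = 3sin(3ξ). The boundary conditions carry over: u(0,τ) = u(π,τ) = 0.
Separating variables: u = Σ [A_n cos(ω_n τ) + B_n sin(ω_n τ)] sin(nξ), ω_n = n. From ICs (B_n = velocity coefficient / ω_n): A_4=-1, B_3=1.
So u(ξ,τ) = sin(3ξ)sin(3τ) - sin(4ξ)cos(4τ), and w(ξ,τ) = exp(-2ξ)u(ξ,τ).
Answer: w(ξ, τ) = exp(-2ξ)sin(3ξ)sin(3τ) - exp(-2ξ)sin(4ξ)cos(4τ)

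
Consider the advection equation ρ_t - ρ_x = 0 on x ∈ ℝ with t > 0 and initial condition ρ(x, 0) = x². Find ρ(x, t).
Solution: By method of characteristics (waves move left with speed 1):
Along characteristics x + t = const, ρ is constant, so ρ(x,t) = f(x + t) with f = ρ(·, 0).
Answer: ρ(x, t) = t² + 2tx + x²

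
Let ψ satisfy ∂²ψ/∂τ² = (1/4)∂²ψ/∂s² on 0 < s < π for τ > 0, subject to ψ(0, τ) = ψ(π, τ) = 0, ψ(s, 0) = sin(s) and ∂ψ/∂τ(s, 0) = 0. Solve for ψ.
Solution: Using separation of variables ψ = X(s)T(τ):
Eigenfunctions: sin(ns), n = 1, 2, 3, ...
General solution: ψ(s, τ) = Σ [A_n cos(n τ/2) + B_n sin(n τ/2)] sin(ns)
From ψ(s,0) = sin(s): A_1=1. From ψ_τ(s,0) = 0: all B_n = 0.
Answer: ψ(s, τ) = sin(s)cos(τ/2)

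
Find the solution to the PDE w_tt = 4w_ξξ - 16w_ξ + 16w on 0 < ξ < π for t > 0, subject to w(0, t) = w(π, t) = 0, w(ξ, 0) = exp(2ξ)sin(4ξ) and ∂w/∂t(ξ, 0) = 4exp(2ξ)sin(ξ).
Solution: Substitute w = exp(2ξ)u, i.e. u = exp(-2ξ)w.
By the product rule, w_ξ = exp(2ξ)(u_ξ + 2u), w_ξξ = exp(2ξ)(u_ξξ + 4u_ξ + 4u), w_tt = exp(2ξ)u_tt.
Substituting into the PDE and dividing by exp(2ξ): u_tt = 4(u_ξξ + 4u_ξ + 4u) - 16(u_ξ + 2u) + 16u.
The lower-order terms cancel, leaving the standard wave equation u_tt = 4u_ξξ.
Initial data for u: u(ξ,0) = exp(-2ξ)w(ξ,0) = sin(4ξ); u_t(ξ,0) = exp(-2ξ)w_t(ξ,0) = 4sin(ξ). The boundary conditions carry over: u(0,t) = u(π,t) = 0.
Solve for u:
  Using separation of variables u = X(ξ)T(t):
  Eigenfunctions: sin(nξ), n = 1, 2, 3, ...
  General solution: u(ξ, t) = Σ [A_n cos(2n t) + B_n sin(2n t)] sin(nξ)
  From u(ξ,0) = sin(4ξ): A_4=1. From u_t(ξ,0) = 4sin(ξ), using u_t(ξ,0) = Σ ω_n B_n sin(nξ) with ω_n = 2n: B_1 = 4/2 = 2.
Hence u(ξ,t) = 2sin(2t)sin(ξ) + sin(4ξ)cos(8t).
Transform back: w(ξ,t) = exp(2ξ)u(ξ,t).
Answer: w(ξ, t) = 2exp(2ξ)sin(2t)sin(ξ) + exp(2ξ)sin(4ξ)cos(8t)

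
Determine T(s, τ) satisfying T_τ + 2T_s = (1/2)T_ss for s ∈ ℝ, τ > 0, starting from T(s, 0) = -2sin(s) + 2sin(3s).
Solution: Moving frame: η = s - 2τ, σ = τ, T = u(η,σ), so T_τ = u_σ - 2u_η and T_ss = u_ηη.
Hence T_τ + 2T_s = u_σ and the PDE becomes the heat equation u_σ = (1/2)u_ηη on η ∈ ℝ.
Initial data: u(η,0) = T(η,0) = -2sin(η) + 2sin(3η). Each mode sin(nη) decays as exp(-n²σ/2) on ℝ, so u(η,σ) = Σ c_n exp(-n²σ/2) sin(nη) with c_1=-2, c_3=2: u(η,σ) = -2exp(-σ/2)sin(η) + 2exp(-9σ/2)sin(3η).
Substituting back: T(s,τ) = u(s - 2τ, τ).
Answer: T(s, τ) = -2exp(-τ/2)sin(s - 2τ) + 2exp(-9τ/2)sin(3s - 6τ)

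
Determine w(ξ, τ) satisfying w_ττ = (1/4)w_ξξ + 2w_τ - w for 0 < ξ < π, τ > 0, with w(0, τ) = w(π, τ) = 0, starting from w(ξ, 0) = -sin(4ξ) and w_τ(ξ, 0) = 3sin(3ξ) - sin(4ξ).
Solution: Substitute w = exp(τ)u, i.e. u = exp(-τ)w.
By the product rule, w_τ = exp(τ)(u_τ + u), w_ττ = exp(τ)(u_ττ + 2u_τ + u), w_ξξ = exp(τ)u_ξξ.
Substituting into the PDE and dividing by exp(τ): u_ττ + 2u_τ + u = (1/4)u_ξξ + 2(u_τ + u) - u.
The lower-order terms cancel, leaving the standard wave equation u_ττ = (1/4)u_ξξ.
Initial data for u: u(ξ,0) = w(ξ,0) = -sin(4ξ); u_τ(ξ,0) = w_τ(ξ,0) - w(ξ,0) = 3sin(3ξ). The boundary conditions carry over: u(0,τ) = u(π,τ) = 0.
Solve for u:
  Using separation of variables u = X(ξ)T(τ):
  Eigenfunctions: sin(nξ), n = 1, 2, 3, ...
  General solution: u(ξ, τ) = Σ [A_n cos(n τ/2) + B_n sin(n τ/2)] sin(nξ)
  From u(ξ,0) = -sin(4ξ): A_4=-1. From u_τ(ξ,0) = 3sin(3ξ), using u_τ(ξ,0) = Σ ω_n B_n sin(nξ) with ω_n = n/2: B_3 = 3/(3/2) = 2.
Hence u(ξ,τ) = 2sin(3ξ)sin(3τ/2) - sin(4ξ)cos(2τ).
Transform back: w(ξ,τ) = exp(τ)u(ξ,τ).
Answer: w(ξ, τ) = 2exp(τ)sin(3ξ)sin(3τ/2) - exp(τ)sin(4ξ)cos(2τ)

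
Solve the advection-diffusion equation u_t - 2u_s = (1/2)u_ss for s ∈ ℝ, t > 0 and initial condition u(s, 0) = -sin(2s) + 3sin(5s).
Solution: Moving frame: η = s + 2t, σ = t, u = w(η,σ), so u_t = w_σ + 2w_η and u_ss = w_ηη.
Hence u_t - 2u_s = w_σ and the PDE becomes the heat equation w_σ = (1/2)w_ηη on η ∈ ℝ.
Initial data: w(η,0) = u(η,0) = -sin(2η) + 3sin(5η). Each mode sin(nη) decays as exp(-n²σ/2) on ℝ, so w(η,σ) = Σ c_n exp(-n²σ/2) sin(nη) with c_2=-1, c_5=3: w(η,σ) = -exp(-2σ)sin(2η) + 3exp(-25σ/2)sin(5η).
Substituting back: u(s,t) = w(s + 2t, t).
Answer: u(s, t) = -exp(-2t)sin(2s + 4t) + 3exp(-25t/2)sin(5s + 10t)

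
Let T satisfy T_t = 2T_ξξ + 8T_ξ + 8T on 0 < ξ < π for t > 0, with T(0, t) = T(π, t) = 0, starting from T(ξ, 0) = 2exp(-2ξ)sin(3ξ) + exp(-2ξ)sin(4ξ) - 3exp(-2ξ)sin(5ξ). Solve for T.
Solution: Substitute T = exp(-2ξ)u.
Then T_ξ = exp(-2ξ)(u_ξ - 2u), T_ξξ = exp(-2ξ)(u_ξξ - 4u_ξ + 4u), T_t = exp(-2ξ)u_t; substituting and dividing by exp(-2ξ), the lower-order terms cancel: u_t = 2u_ξξ (standard heat equation).
Data for u: u(ξ,0) = exp(2ξ)T(ξ,0) = 2sin(3ξ) + sin(4ξ) - 3sin(5ξ). The boundary conditions carry over: u(0,t) = u(π,t) = 0.
Separating variables: u = Σ c_n exp(-2n²t) sin(nξ). From u(ξ,0) = 2sin(3ξ) + sin(4ξ) - 3sin(5ξ): c_3=2, c_4=1, c_5=-3.
So u(ξ,t) = 2exp(-18t)sin(3ξ) + exp(-32t)sin(4ξ) - 3exp(-50t)sin(5ξ), and T(ξ,t) = exp(-2ξ)u(ξ,t).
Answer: T(ξ, t) = 2exp(-18t)exp(-2ξ)sin(3ξ) + exp(-32t)exp(-2ξ)sin(4ξ) - 3exp(-50t)exp(-2ξ)sin(5ξ)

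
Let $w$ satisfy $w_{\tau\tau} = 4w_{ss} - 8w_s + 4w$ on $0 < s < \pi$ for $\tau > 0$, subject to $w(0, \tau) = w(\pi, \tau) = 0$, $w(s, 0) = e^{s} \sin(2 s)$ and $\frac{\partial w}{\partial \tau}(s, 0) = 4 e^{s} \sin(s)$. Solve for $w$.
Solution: Substitute $w = e^{s}u$.
Then $w_s = e^{s}(u_s + u)$, $w_{ss} = e^{s}(u_{ss} + 2u_s + u)$, $w_{\tau\tau} = e^{s}u_{\tau\tau}$; substituting and dividing by $e^{s}$, the lower-order terms cancel: $u_{\tau\tau} = 4u_{ss}$ (standard wave equation).
Data for $u$: $u(s,0) = e^{-s}w(s,0) = \sin(2 s)$; $u_{\tau}(s,0) = e^{-s}w_{\tau}(s,0) = 4 \sin(s)$. The boundary conditions carry over: $u(0,\tau) = u(\pi,\tau) = 0$.
Separating variables: $u = \sum [A_n \cos(\omega_n \tau) + B_n \sin(\omega_n \tau)] \sin(ns)$, $\omega_n = 2n$. From ICs ($B_n$ = velocity coefficient / $\omega_n$): $A_2=1, B_1=2$.
So $u(s,\tau) = 2 \sin(s) \sin(2 \tau) + \sin(2 s) \cos(4 \tau)$, and $w(s,\tau) = e^{s}u(s,\tau)$.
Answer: $w(s, \tau) = 2 e^{s} \sin(2 \tau) \sin(s) + e^{s} \sin(2 s) \cos(4 \tau)$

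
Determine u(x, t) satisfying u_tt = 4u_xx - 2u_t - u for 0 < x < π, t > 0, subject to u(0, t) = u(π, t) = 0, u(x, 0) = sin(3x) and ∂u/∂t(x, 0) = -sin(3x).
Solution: Substitute u = exp(-t)w, i.e. w = exp(t)u.
By the product rule, u_t = exp(-t)(w_t - w), u_tt = exp(-t)(w_tt - 2w_t + w), u_xx = exp(-t)w_xx.
Substituting into the PDE and dividing by exp(-t): w_tt - 2w_t + w = 4w_xx - 2(w_t - w) - w.
The lower-order terms cancel, leaving the standard wave equation w_tt = 4w_xx.
Initial data for w: w(x,0) = u(x,0) = sin(3x); w_t(x,0) = u_t(x,0) + u(x,0) = 0. The boundary conditions carry over: w(0,t) = w(π,t) = 0.
Solve for w:
  Using separation of variables w = X(x)T(t):
  Eigenfunctions: sin(nx), n = 1, 2, 3, ...
  General solution: w(x, t) = Σ [A_n cos(2n t) + B_n sin(2n t)] sin(nx)
  From w(x,0) = sin(3x): A_3=1. From w_t(x,0) = 0: all B_n = 0.
Hence w(x,t) = sin(3x)cos(6t).
Transform back: u(x,t) = exp(-t)w(x,t).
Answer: u(x, t) = exp(-t)sin(3x)cos(6t)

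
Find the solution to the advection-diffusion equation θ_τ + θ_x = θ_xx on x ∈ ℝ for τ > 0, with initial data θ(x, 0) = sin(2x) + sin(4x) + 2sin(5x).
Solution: Moving frame: η = x - τ, σ = τ, θ = u(η,σ), so θ_τ = u_σ - u_η and θ_xx = u_ηη.
Hence θ_τ + θ_x = u_σ and the PDE becomes the heat equation u_σ = u_ηη on η ∈ ℝ.
Initial data: u(η,0) = θ(η,0) = sin(2η) + sin(4η) + 2sin(5η). Each mode sin(nη) decays as exp(-n²σ) on ℝ, so u(η,σ) = Σ c_n exp(-n²σ) sin(nη) with c_2=1, c_4=1, c_5=2: u(η,σ) = exp(-4σ)sin(2η) + exp(-16σ)sin(4η) + 2exp(-25σ)sin(5η).
Substituting back: θ(x,τ) = u(x - τ, τ).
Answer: θ(x, τ) = exp(-4τ)sin(2x - 2τ) + exp(-16τ)sin(4x - 4τ) + 2exp(-25τ)sin(5x - 5τ)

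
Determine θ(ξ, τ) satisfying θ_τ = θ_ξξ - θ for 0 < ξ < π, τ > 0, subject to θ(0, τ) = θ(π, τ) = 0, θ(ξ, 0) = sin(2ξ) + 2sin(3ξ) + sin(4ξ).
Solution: Substitute θ = exp(-τ)u.
Then θ_τ = exp(-τ)(u_τ - u), θ_ξξ = exp(-τ)u_ξξ; substituting and dividing by exp(-τ), the lower-order terms cancel: u_τ = u_ξξ (standard heat equation).
Data for u: u(ξ,0) = θ(ξ,0) = sin(2ξ) + 2sin(3ξ) + sin(4ξ). The boundary conditions carry over: u(0,τ) = u(π,τ) = 0.
Separating variables: u = Σ c_n exp(-n²τ) sin(nξ). From u(ξ,0) = sin(2ξ) + 2sin(3ξ) + sin(4ξ): c_2=1, c_3=2, c_4=1.
So u(ξ,τ) = exp(-4τ)sin(2ξ) + 2exp(-9τ)sin(3ξ) + exp(-16τ)sin(4ξ), and θ(ξ,τ) = exp(-τ)u(ξ,τ).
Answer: θ(ξ, τ) = exp(-5τ)sin(2ξ) + 2exp(-10τ)sin(3ξ) + exp(-17τ)sin(4ξ)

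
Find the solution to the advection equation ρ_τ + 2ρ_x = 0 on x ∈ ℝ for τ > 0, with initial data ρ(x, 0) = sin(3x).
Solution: By characteristics (dx/dτ = 2), ρ(x,τ) = f(x - 2τ) with f = ρ(·, 0).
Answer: ρ(x, τ) = sin(3x - 6τ)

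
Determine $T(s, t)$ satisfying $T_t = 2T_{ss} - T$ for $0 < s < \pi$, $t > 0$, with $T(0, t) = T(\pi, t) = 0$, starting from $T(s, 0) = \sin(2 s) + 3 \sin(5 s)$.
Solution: Substitute $T = e^{-t}u$, i.e. $u = e^{t}T$.
By the product rule, $T_t = e^{-t}(u_t - u)$, $T_{ss} = e^{-t}u_{ss}$.
Substituting into the PDE and dividing by $e^{-t}$: $u_t - u = 2u_{ss} - u$.
The lower-order terms cancel, leaving the standard heat equation $u_t = 2u_{ss}$.
Initial data for $u$: $u(s,0) = T(s,0) = \sin(2 s) + 3 \sin(5 s)$. The boundary conditions carry over: $u(0,t) = u(\pi,t) = 0$.
Solve for $u$:
  Using separation of variables $u = X(s)G(t)$:
  Eigenfunctions: $\sin(ns)$, $n = 1, 2, 3, \ldots$
  General solution: $u(s, t) = \sum c_n \sin(ns) e^{-2n^2 t}$
  Matching $u(s,0) = \sin(2 s) + 3 \sin(5 s)$ term by term: $c_2=1, c_5=3$.
Hence $u(s,t) = e^{-8 t} \sin(2 s) + 3 e^{-50 t} \sin(5 s)$.
Transform back: $T(s,t) = e^{-t}u(s,t)$.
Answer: $T(s, t) = e^{-9 t} \sin(2 s) + 3 e^{-51 t} \sin(5 s)$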